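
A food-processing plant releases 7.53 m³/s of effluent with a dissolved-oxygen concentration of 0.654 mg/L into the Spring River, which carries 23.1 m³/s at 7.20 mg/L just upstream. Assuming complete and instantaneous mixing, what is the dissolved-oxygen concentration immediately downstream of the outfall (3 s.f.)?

Flow-weighted mixing: C = (Q_r C_r + Q_w C_w)/(Q_r + Q_w)
= (23.1×7.20 + 7.53×0.654)/(23.1 + 7.53) = 171.2/30.63 = 5.591 mg/L.

5.59 mg/L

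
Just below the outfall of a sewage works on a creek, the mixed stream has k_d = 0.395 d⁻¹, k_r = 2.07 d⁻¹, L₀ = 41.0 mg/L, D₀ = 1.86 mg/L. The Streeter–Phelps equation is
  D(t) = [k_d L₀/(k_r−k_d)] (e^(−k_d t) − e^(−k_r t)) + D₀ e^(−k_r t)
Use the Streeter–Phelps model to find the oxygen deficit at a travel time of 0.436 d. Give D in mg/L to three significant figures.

k_d L₀/(k_r−k_d) = 0.395×41.0/(2.07−0.395) = 16.20/1.675 = 9.669 mg/L.
e^(−k_d t) = e^(−0.395×0.4360) = 0.8418; e^(−k_r t) = e^(−2.07×0.4360) = 0.4055.
D = 9.669 × (0.8418 − 0.4055) + 1.86 × 0.4055 = 4.218 + 0.7543 = 4.972 mg/L.

D ≈ 4.97 mg/L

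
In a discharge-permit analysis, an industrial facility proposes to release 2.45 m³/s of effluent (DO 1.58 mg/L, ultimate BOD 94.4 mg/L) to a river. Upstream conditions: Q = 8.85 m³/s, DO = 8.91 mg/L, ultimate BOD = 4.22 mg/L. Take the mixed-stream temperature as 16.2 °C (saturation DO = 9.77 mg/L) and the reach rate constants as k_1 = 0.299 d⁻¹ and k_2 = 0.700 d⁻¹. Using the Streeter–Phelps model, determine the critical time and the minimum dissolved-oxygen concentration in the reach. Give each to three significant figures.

Mixed DO = (8.85×8.91 + 2.45×1.58)/(8.85+2.45) = 82.72/11.30 = 7.321 mg/L.
Mixed L₀ = (8.85×4.22 + 2.45×94.4)/(11.30) = 268.6/11.30 = 23.77 mg/L.
Initial deficit D₀ = C_s − DO₀ = 9.77 − 7.321 = 2.449 mg/L.
t_c = (1/0.4010) ln[(0.700/0.299)(1 − 2.449×0.4010/(0.299×23.77))] = 2.494 × ln(2.018) = 1.750 d.
D_c = (0.299/0.700) × 23.77 × e^(−0.299×1.750) = 0.4271 × 23.77 × 0.5925 = 6.016 mg/L.
Minimum DO = 9.77 − 6.016 = 3.754 mg/L.

t_c ≈ 1.75 d; minimum DO ≈ 3.75 mg/L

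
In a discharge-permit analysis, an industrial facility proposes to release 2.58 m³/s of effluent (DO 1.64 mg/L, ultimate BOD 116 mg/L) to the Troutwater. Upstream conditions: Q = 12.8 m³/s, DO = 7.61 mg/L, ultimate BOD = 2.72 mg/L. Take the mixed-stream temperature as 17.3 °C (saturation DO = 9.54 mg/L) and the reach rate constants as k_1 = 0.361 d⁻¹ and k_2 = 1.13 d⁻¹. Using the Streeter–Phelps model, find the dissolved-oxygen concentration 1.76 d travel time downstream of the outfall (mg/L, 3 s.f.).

DO ≈ 5.13 mg/L

Mixed DO = (12.8×7.61 + 2.58×1.64)/(12.8+2.58) = 101.6/15.38 = 6.609 mg/L.
Mixed L₀ = (12.8×2.72 + 2.58×116)/(15.38) = 334.1/15.38 = 21.72 mg/L.
Initial deficit D₀ = C_s − DO₀ = 9.54 − 6.609 = 2.931 mg/L.
D(1.76) = [0.361×21.72/(1.13−0.361)](e^(−0.361×1.76) − e^(−1.13×1.76)) + 2.931 e^(−1.13×1.76)
= 10.20 × (0.5297 − 0.1369) + 2.931 × 0.1369 = 4.408 mg/L.
DO = 9.54 − 4.408 = 5.132 mg/L.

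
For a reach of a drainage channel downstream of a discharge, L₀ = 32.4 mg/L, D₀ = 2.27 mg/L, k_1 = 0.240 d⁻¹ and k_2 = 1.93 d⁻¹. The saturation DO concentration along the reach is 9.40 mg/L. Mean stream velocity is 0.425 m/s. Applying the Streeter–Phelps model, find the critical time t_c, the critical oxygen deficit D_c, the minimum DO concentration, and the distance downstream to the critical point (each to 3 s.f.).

With k_2/k_1 = 8.042 and 1 − D₀(k_2−k_1)/(k_1 L₀) = 0.5066,
t_c = ln(8.042 × 0.5066) / (1.93 − 0.240) = ln(4.074) / 1.690 = 1.405/1.690 = 0.8312 d.
L(t_c) = L₀ e^(−k_1 t_c) = 32.4 × 0.8192 = 26.54 mg/L, and at the critical point k_2 D_c = k_1 L, so D_c = (0.240/1.93) × 26.54 = 3.300 mg/L.
Minimum DO = C_s − D_c = 9.40 − 3.300 = 6.100 mg/L.
x_c = v t_c = 0.425 m/s × 0.8312 d × 86400 s/d = 30520 m ≈ 30.5 km.

t_c ≈ 0.831 d; D_c ≈ 3.30 mg/L; min DO ≈ 6.10 mg/L; x_c ≈ 30.5 km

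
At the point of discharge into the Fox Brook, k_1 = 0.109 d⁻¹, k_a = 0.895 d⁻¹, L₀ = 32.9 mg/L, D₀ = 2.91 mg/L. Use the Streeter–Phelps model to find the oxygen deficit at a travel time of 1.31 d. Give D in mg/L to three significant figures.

D ≈ 3.44 mg/L

k_1 L₀/(k_a−k_1) = 0.109×32.9/(0.895−0.109) = 3.586/0.7860 = 4.562 mg/L.
e^(−k_1 t) = e^(−0.109×1.310) = 0.8669; e^(−k_a t) = e^(−0.895×1.310) = 0.3096.
D = 4.562 × (0.8669 − 0.3096) + 2.91 × 0.3096 = 2.543 + 0.9010 = 3.444 mg/L.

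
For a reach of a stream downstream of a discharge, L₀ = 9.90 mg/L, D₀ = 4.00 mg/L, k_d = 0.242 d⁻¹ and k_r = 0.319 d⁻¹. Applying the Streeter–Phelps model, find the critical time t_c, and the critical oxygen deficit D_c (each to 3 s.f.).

At the critical point dD/dt = 0, so k_d L₀ e^(−k_d t) = k_r D. Substituting D(t) from the Streeter–Phelps equation and solving for t gives
t_c = ln[(k_r/k_d)(1 − D₀(k_r−k_d)/(k_d L₀))] / (k_r−k_d).
Here k_r−k_d = 0.07700 d⁻¹ and 1 − D₀(k_r−k_d)/(k_d L₀) = 1 − 4.00×0.07700/(0.242×9.90) = 0.8714, so
t_c = ln(1.318 × 0.8714) / 0.07700 = 0.1386 / 0.07700 = 1.801 d.
D_c = (k_d/k_r) L₀ e^(−k_d t_c) = (0.242/0.319) × 9.90 × e^(−0.242×1.801) = 0.7586 × 9.90 × 0.6468 = 4.858 mg/L.

t_c ≈ 1.80 d; D_c ≈ 4.86 mg/L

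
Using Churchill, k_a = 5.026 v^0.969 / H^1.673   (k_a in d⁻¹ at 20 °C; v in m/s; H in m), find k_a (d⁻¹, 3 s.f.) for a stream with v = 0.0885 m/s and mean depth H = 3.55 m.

k_a = 5.026 × 0.0885^0.969 / 3.55^1.673 = 5.026 × 0.09541 / 8.328 = 0.05758 d⁻¹.

k_a ≈ 0.0576 d⁻¹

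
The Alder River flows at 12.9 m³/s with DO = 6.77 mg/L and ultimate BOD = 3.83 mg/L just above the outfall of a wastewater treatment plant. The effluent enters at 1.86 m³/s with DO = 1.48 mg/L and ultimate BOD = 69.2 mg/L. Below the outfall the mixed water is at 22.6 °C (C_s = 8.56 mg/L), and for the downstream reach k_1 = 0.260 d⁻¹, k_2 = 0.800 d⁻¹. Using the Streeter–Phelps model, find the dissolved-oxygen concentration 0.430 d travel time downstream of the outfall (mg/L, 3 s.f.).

Mixed DO = (12.9×6.77 + 1.86×1.48)/(12.9+1.86) = 90.09/14.76 = 6.103 mg/L.
Mixed L₀ = (12.9×3.83 + 1.86×69.2)/(14.76) = 178.1/14.76 = 12.07 mg/L.
Initial deficit D₀ = C_s − DO₀ = 8.56 − 6.103 = 2.457 mg/L.
D(0.430) = [0.260×12.07/(0.800−0.260)](e^(−0.260×0.430) − e^(−0.800×0.430)) + 2.457 e^(−0.800×0.430)
= 5.810 × (0.8942 − 0.7089) + 2.457 × 0.7089 = 2.818 mg/L.
DO = 8.56 − 2.818 = 5.742 mg/L.

DO ≈ 5.74 mg/L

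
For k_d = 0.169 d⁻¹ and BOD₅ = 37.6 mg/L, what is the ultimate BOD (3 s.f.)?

L₀ ≈ 65.9 mg/L

BOD₅ = L₀(1 − e^(−5k_d)) ⇒ L₀ = BOD₅ / (1 − e^(−5×0.169))
= 37.6 / (1 − 0.4296) = 37.6 / 0.5704 = 65.91 mg/L.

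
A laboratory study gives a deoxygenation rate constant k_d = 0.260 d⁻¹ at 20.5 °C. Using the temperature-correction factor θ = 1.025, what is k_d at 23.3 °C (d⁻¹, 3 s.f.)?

k_d(T₂) = k_d(T₁) · θ^(T₂−T₁) = 0.260 × 1.025^(23.3−20.5)
= 0.260 × 1.025^2.80 = 0.260 × 1.072 = 0.2786 d⁻¹.

k_d ≈ 0.279 d⁻¹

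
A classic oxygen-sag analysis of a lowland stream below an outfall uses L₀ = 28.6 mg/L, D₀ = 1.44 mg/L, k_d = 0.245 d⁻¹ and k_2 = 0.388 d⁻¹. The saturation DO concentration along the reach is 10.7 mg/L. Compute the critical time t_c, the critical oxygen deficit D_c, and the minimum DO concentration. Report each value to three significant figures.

With k_2/k_d = 1.584 and 1 − D₀(k_2−k_d)/(k_d L₀) = 0.9706,
t_c = ln(1.584 × 0.9706) / (0.388 − 0.245) = ln(1.537) / 0.1430 = 0.4299/0.1430 = 3.006 d.
L(t_c) = L₀ e^(−k_d t_c) = 28.6 × 0.4788 = 13.69 mg/L, and at the critical point k_2 D_c = k_d L, so D_c = (0.245/0.388) × 13.69 = 8.646 mg/L.
Minimum DO = C_s − D_c = 10.7 − 8.646 = 2.054 mg/L.

t_c ≈ 3.01 d; D_c ≈ 8.65 mg/L; min DO ≈ 2.05 mg/L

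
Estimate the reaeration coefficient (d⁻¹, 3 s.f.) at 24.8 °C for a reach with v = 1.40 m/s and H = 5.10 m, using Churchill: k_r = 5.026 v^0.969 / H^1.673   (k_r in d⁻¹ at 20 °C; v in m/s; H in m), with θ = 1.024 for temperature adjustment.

k_r(20) = 5.026 × 1.40^0.969 / 5.10^1.673 = 5.026 × 1.385 / 15.27 = 0.4561 d⁻¹.
k_r(24.8) = 0.4561 × 1.024^(24.8−20) = 0.4561 × 1.121 = 0.5111 d⁻¹.

k_r ≈ 0.511 d⁻¹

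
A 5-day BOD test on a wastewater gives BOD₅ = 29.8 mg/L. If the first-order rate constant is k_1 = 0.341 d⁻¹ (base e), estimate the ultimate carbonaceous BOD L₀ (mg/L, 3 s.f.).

L₀ ≈ 36.4 mg/L

BOD₅ = L₀(1 − e^(−5k_1)) ⇒ L₀ = BOD₅ / (1 − e^(−5×0.341))
= 29.8 / (1 − 0.1818) = 29.8 / 0.8182 = 36.42 mg/L.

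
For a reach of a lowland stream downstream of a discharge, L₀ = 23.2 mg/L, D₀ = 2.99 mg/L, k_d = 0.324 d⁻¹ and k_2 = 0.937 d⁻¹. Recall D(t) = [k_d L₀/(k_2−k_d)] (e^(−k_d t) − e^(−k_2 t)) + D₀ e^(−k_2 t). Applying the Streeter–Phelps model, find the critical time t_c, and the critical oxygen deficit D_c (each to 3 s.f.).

t_c = [1/(k_2−k_d)] ln[(k_2/k_d)(1 − D₀(k_2−k_d)/(k_d L₀))]
= [1/(0.937−0.324)] ln[(0.937/0.324)(1 − 2.99×0.6130/(0.324×23.2))]
= (1/0.6130) ln[2.892 × 0.7562] = 1.631 × ln(2.187) = 1.631 × 0.7824 = 1.276 d.
D_c = (k_d/k_2) L₀ e^(−k_d t_c) = (0.324/0.937) × 23.2 × e^(−0.324×1.276) = 0.3458 × 23.2 × 0.6613 = 5.305 mg/L.

t_c ≈ 1.28 d; D_c ≈ 5.31 mg/L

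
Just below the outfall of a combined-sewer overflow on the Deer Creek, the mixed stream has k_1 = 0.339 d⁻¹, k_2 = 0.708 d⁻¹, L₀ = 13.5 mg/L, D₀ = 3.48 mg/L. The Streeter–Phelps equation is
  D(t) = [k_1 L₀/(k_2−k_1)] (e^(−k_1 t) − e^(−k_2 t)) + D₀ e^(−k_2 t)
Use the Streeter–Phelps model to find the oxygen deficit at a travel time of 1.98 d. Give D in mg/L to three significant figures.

D ≈ 4.14 mg/L

k_1 L₀/(k_2−k_1) = 0.339×13.5/(0.708−0.339) = 4.577/0.3690 = 12.40 mg/L.
e^(−k_1 t) = e^(−0.339×1.980) = 0.5111; e^(−k_2 t) = e^(−0.708×1.980) = 0.2461.
D = 12.40 × (0.5111 − 0.2461) + 3.48 × 0.2461 = 3.286 + 0.8566 = 4.142 mg/L.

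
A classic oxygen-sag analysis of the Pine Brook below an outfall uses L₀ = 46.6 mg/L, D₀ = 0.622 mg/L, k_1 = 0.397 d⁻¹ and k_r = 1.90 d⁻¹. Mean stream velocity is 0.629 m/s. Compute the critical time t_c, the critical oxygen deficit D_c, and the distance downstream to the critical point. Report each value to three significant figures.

At the critical point dD/dt = 0, so k_1 L₀ e^(−k_1 t) = k_r D. Substituting D(t) from the Streeter–Phelps equation and solving for t gives
t_c = ln[(k_r/k_1)(1 − D₀(k_r−k_1)/(k_1 L₀))] / (k_r−k_1).
Here k_r−k_1 = 1.503 d⁻¹ and 1 − D₀(k_r−k_1)/(k_1 L₀) = 1 − 0.622×1.503/(0.397×46.6) = 0.9495, so
t_c = ln(4.786 × 0.9495) / 1.503 = 1.514 / 1.503 = 1.007 d.
D_c = (k_1/k_r) L₀ e^(−k_1 t_c) = (0.397/1.90) × 46.6 × e^(−0.397×1.007) = 0.2089 × 46.6 × 0.6704 = 6.528 mg/L.
x_c = v t_c = 0.629 m/s × 1.007 d × 86400 s/d = 54740 m ≈ 54.7 km.

t_c ≈ 1.01 d; D_c ≈ 6.53 mg/L; x_c ≈ 54.7 km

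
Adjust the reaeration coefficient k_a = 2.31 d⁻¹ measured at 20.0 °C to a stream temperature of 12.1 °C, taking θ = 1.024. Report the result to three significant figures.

k_a ≈ 1.92 d⁻¹

k_a(T₂) = k_a(T₁) · θ^(T₂−T₁) = 2.31 × 1.024^(12.1−20.0)
= 2.31 × 1.024^-7.90 = 2.31 × 0.8291 = 1.915 d⁻¹.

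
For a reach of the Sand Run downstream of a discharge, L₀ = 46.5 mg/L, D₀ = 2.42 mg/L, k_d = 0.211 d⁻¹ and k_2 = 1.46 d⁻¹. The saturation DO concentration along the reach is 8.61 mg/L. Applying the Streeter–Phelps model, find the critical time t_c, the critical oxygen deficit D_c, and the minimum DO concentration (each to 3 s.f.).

t_c = [1/(k_2−k_d)] ln[(k_2/k_d)(1 − D₀(k_2−k_d)/(k_d L₀))]
= [1/(1.46−0.211)] ln[(1.46/0.211)(1 − 2.42×1.249/(0.211×46.5))]
= (1/1.249) ln[6.919 × 0.6919] = 0.8006 × ln(4.788) = 0.8006 × 1.566 = 1.254 d.
D_c = (k_d/k_2) L₀ e^(−k_d t_c) = (0.211/1.46) × 46.5 × e^(−0.211×1.254) = 0.1445 × 46.5 × 0.7675 = 5.158 mg/L.
Minimum DO = C_s − D_c = 8.61 − 5.158 = 3.452 mg/L.

t_c ≈ 1.25 d; D_c ≈ 5.16 mg/L; min DO ≈ 3.45 mg/L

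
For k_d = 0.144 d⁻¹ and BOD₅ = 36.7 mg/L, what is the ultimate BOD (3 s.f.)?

L₀ ≈ 71.5 mg/L

BOD₅ = L₀(1 − e^(−5k_d)) ⇒ L₀ = BOD₅ / (1 − e^(−5×0.144))
= 36.7 / (1 − 0.4868) = 36.7 / 0.5132 = 71.51 mg/L.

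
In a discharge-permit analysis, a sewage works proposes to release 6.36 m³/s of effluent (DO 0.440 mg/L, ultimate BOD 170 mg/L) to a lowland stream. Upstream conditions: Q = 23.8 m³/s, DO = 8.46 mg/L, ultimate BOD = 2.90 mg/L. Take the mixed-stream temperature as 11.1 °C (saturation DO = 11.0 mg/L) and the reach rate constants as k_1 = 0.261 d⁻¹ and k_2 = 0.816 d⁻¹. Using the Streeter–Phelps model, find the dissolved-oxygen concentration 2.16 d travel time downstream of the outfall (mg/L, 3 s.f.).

Mixed DO = (23.8×8.46 + 6.36×0.440)/(23.8+6.36) = 204.1/30.16 = 6.769 mg/L.
Mixed L₀ = (23.8×2.90 + 6.36×170)/(30.16) = 1150/30.16 = 38.14 mg/L.
Initial deficit D₀ = C_s − DO₀ = 11.0 − 6.769 = 4.231 mg/L.
D(2.16) = [0.261×38.14/(0.816−0.261)](e^(−0.261×2.16) − e^(−0.816×2.16)) + 4.231 e^(−0.816×2.16)
= 17.93 × (0.5691 − 0.1716) + 4.231 × 0.1716 = 7.854 mg/L.
DO = 11.0 − 7.854 = 3.146 mg/L.

DO ≈ 3.15 mg/L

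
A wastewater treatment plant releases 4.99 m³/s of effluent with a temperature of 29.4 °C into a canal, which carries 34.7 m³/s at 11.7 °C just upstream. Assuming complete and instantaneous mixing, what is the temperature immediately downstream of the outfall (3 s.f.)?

13.9 °C

Flow-weighted mixing: C = (Q_r C_r + Q_w C_w)/(Q_r + Q_w)
= (34.7×11.7 + 4.99×29.4)/(34.7 + 4.99) = 552.7/39.69 = 13.93 °C.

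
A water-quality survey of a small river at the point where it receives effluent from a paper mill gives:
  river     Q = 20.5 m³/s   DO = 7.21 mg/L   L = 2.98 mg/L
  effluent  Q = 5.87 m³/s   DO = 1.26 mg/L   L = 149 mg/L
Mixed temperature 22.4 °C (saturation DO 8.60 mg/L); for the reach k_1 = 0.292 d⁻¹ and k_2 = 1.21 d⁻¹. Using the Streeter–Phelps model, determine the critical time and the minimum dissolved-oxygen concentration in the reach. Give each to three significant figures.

Mixed DO = (20.5×7.21 + 5.87×1.26)/(20.5+5.87) = 155.2/26.37 = 5.886 mg/L.
Mixed L₀ = (20.5×2.98 + 5.87×149)/(26.37) = 935.7/26.37 = 35.48 mg/L.
Initial deficit D₀ = C_s − DO₀ = 8.60 − 5.886 = 2.714 mg/L.
t_c = (1/0.9180) ln[(1.21/0.292)(1 − 2.714×0.9180/(0.292×35.48))] = 1.089 × ln(3.147) = 1.249 d.
D_c = (0.292/1.21) × 35.48 × e^(−0.292×1.249) = 0.2413 × 35.48 × 0.6944 = 5.946 mg/L.
Minimum DO = 8.60 − 5.946 = 2.654 mg/L.

t_c ≈ 1.25 d; minimum DO ≈ 2.65 mg/L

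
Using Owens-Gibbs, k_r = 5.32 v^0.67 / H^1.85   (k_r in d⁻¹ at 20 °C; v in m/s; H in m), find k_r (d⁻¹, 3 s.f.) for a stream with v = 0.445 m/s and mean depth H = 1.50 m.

k_r = 5.32 × 0.445^0.67 / 1.50^1.85 = 5.32 × 0.5813 / 2.117 = 1.461 d⁻¹.

k_r ≈ 1.46 d⁻¹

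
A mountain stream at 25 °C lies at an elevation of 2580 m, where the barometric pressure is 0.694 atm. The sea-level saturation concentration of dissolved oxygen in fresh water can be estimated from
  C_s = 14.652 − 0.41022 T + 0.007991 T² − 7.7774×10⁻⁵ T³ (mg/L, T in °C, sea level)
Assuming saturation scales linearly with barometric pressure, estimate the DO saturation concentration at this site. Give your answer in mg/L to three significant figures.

At sea level: C_s = 14.652 − 0.41022×25 + 0.007991×25² − 7.7774×10⁻⁵×25³ = 8.176 mg/L.
Pressure correction: C_s' = 8.176 × 0.694 = 5.674 mg/L.

C_s ≈ 5.67 mg/L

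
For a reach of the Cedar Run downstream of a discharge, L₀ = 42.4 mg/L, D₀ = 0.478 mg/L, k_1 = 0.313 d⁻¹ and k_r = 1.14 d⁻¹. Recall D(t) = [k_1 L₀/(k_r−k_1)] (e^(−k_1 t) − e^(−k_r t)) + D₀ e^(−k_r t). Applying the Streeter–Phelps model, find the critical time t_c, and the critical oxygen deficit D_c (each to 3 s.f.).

t_c ≈ 1.53 d; D_c ≈ 7.22 mg/L

t_c = [1/(k_r−k_1)] ln[(k_r/k_1)(1 − D₀(k_r−k_1)/(k_1 L₀))]
= [1/(1.14−0.313)] ln[(1.14/0.313)(1 − 0.478×0.8270/(0.313×42.4))]
= (1/0.8270) ln[3.642 × 0.9702] = 1.209 × ln(3.534) = 1.209 × 1.262 = 1.526 d.
L(t_c) = L₀ e^(−k_1 t_c) = 42.4 × 0.6202 = 26.30 mg/L, and at the critical point k_r D_c = k_1 L, so D_c = (0.313/1.14) × 26.30 = 7.220 mg/L.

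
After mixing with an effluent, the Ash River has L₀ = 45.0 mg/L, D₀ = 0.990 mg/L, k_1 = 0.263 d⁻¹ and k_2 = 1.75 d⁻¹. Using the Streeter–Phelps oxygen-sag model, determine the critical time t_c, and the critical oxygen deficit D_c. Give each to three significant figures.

t_c ≈ 1.19 d; D_c ≈ 4.95 mg/L

t_c = [1/(k_2−k_1)] ln[(k_2/k_1)(1 − D₀(k_2−k_1)/(k_1 L₀))]
= [1/(1.75−0.263)] ln[(1.75/0.263)(1 − 0.990×1.487/(0.263×45.0))]
= (1/1.487) ln[6.654 × 0.8756] = 0.6725 × ln(5.826) = 0.6725 × 1.762 = 1.185 d.
D_c = (k_1/k_2) L₀ e^(−k_1 t_c) = (0.263/1.75) × 45.0 × e^(−0.263×1.185) = 0.1503 × 45.0 × 0.7322 = 4.952 mg/L.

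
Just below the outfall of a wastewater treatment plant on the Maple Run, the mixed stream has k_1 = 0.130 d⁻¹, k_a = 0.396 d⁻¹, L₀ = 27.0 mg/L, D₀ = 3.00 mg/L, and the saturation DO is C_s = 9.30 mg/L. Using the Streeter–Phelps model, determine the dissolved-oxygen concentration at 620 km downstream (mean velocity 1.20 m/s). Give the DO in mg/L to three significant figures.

DO ≈ 4.19 mg/L

Travel time t = x/v = 620 km / (1.20 m/s) = 620000 m / 1.20 m/s = 516700 s = 5.980 d.
k_1 L₀/(k_a−k_1) = 0.130×27.0/(0.396−0.130) = 3.510/0.2660 = 13.20 mg/L.
e^(−k_1 t) = e^(−0.130×5.980) = 0.4596; e^(−k_a t) = e^(−0.396×5.980) = 0.09366.
D = 13.20 × (0.4596 − 0.09366) + 3.00 × 0.09366 = 4.829 + 0.2810 = 5.110 mg/L.
DO = C_s − D = 9.30 − 5.110 = 4.190 mg/L.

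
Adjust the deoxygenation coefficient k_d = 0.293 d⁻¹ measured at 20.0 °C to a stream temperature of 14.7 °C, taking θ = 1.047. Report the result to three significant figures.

k_d(T₂) = k_d(T₁) · θ^(T₂−T₁) = 0.293 × 1.047^(14.7−20.0)
= 0.293 × 1.047^-5.30 = 0.293 × 0.7839 = 0.2297 d⁻¹.

k_d ≈ 0.230 d⁻¹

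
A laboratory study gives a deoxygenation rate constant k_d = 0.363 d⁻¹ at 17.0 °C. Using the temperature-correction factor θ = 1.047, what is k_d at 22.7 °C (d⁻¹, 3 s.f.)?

k_d ≈ 0.472 d⁻¹

k_d(T₂) = k_d(T₁) · θ^(T₂−T₁) = 0.363 × 1.047^(22.7−17.0)
= 0.363 × 1.047^5.70 = 0.363 × 1.299 = 0.4716 d⁻¹.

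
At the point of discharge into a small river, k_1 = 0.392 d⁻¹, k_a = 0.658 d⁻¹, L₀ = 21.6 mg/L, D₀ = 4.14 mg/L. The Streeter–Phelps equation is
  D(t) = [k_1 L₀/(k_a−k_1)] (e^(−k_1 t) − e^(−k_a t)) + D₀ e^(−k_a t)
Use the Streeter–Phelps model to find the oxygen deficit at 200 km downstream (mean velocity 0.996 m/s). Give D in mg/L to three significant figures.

D ≈ 6.80 mg/L

Travel time t = x/v = 200 km / (0.996 m/s) = 200000 m / 0.996 m/s = 200800 s = 2.324 d.
k_1 L₀/(k_a−k_1) = 0.392×21.6/(0.658−0.392) = 8.467/0.2660 = 31.83 mg/L.
e^(−k_1 t) = e^(−0.392×2.324) = 0.4021; e^(−k_a t) = e^(−0.658×2.324) = 0.2167.
D = 31.83 × (0.4021 − 0.2167) + 4.14 × 0.2167 = 5.902 + 0.8971 = 6.799 mg/L.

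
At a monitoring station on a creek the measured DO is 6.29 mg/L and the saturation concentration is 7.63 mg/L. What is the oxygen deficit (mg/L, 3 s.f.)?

D ≈ 1.34 mg/L

D = C_s − C = 7.63 − 6.29 = 1.34 mg/L.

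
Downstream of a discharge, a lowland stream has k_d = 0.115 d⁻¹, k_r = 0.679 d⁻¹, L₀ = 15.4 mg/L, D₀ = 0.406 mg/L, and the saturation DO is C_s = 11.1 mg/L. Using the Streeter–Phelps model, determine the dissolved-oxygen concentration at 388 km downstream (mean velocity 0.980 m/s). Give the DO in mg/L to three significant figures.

Travel time t = x/v = 388 km / (0.980 m/s) = 388000 m / 0.980 m/s = 395900 s = 4.582 d.
k_d L₀/(k_r−k_d) = 0.115×15.4/(0.679−0.115) = 1.771/0.5640 = 3.140 mg/L.
e^(−k_d t) = e^(−0.115×4.582) = 0.5904; e^(−k_r t) = e^(−0.679×4.582) = 0.04454.
D = 3.140 × (0.5904 − 0.04454) + 0.406 × 0.04454 = 1.714 + 0.01808 = 1.732 mg/L.
DO = C_s − D = 11.1 − 1.732 = 9.368 mg/L.

DO ≈ 9.37 mg/L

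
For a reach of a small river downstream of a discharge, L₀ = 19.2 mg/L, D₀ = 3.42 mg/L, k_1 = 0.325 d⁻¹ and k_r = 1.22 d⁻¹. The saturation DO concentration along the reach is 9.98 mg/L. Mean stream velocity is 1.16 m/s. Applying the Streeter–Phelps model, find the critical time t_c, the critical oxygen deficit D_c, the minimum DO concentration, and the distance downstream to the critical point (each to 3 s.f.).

With k_r/k_1 = 3.754 and 1 − D₀(k_r−k_1)/(k_1 L₀) = 0.5095,
t_c = ln(3.754 × 0.5095) / (1.22 − 0.325) = ln(1.912) / 0.8950 = 0.6484/0.8950 = 0.7245 d.
L(t_c) = L₀ e^(−k_1 t_c) = 19.2 × 0.7902 = 15.17 mg/L, and at the critical point k_r D_c = k_1 L, so D_c = (0.325/1.22) × 15.17 = 4.042 mg/L.
Minimum DO = C_s − D_c = 9.98 − 4.042 = 5.938 mg/L.
x_c = v t_c = 1.16 m/s × 0.7245 d × 86400 s/d = 72610 m ≈ 72.6 km.

t_c ≈ 0.724 d; D_c ≈ 4.04 mg/L; min DO ≈ 5.94 mg/L; x_c ≈ 72.6 km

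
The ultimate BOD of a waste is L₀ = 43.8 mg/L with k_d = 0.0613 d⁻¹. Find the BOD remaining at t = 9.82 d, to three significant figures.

L_t = L₀ e^(−k_d t) = 43.8 × e^(−0.0613×9.82) = 43.8 × 0.5477 = 23.99 mg/L.

L ≈ 24.0 mg/L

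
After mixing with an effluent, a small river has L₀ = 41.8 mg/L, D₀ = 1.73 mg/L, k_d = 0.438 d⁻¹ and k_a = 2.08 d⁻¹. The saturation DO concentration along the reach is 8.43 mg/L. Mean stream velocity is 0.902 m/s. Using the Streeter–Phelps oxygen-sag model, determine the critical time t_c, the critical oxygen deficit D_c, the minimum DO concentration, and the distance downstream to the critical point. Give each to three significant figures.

t_c ≈ 0.846 d; D_c ≈ 6.08 mg/L; min DO ≈ 2.35 mg/L; x_c ≈ 65.9 km

With k_a/k_d = 4.749 and 1 − D₀(k_a−k_d)/(k_d L₀) = 0.8448,
t_c = ln(4.749 × 0.8448) / (2.08 − 0.438) = ln(4.012) / 1.642 = 1.389/1.642 = 0.8461 d.
L(t_c) = L₀ e^(−k_d t_c) = 41.8 × 0.6903 = 28.86 mg/L, and at the critical point k_a D_c = k_d L, so D_c = (0.438/2.08) × 28.86 = 6.076 mg/L.
Minimum DO = C_s − D_c = 8.43 − 6.076 = 2.354 mg/L.
x_c = v t_c = 0.902 m/s × 0.8461 d × 86400 s/d = 65940 m ≈ 65.9 km.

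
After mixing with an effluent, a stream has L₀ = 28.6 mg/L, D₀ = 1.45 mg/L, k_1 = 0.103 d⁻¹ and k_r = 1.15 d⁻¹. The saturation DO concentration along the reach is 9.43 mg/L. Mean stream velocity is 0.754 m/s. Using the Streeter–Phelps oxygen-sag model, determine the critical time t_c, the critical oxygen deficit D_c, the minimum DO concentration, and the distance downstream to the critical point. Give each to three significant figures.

With k_r/k_1 = 11.17 and 1 − D₀(k_r−k_1)/(k_1 L₀) = 0.4846,
t_c = ln(11.17 × 0.4846) / (1.15 − 0.103) = ln(5.411) / 1.047 = 1.688/1.047 = 1.613 d.
D_c = (k_1/k_r) L₀ e^(−k_1 t_c) = (0.103/1.15) × 28.6 × e^(−0.103×1.613) = 0.08957 × 28.6 × 0.8470 = 2.170 mg/L.
Minimum DO = C_s − D_c = 9.43 − 2.170 = 7.260 mg/L.
x_c = v t_c = 0.754 m/s × 1.613 d × 86400 s/d = 105100 m ≈ 105 km.

t_c ≈ 1.61 d; D_c ≈ 2.17 mg/L; min DO ≈ 7.26 mg/L; x_c ≈ 105 km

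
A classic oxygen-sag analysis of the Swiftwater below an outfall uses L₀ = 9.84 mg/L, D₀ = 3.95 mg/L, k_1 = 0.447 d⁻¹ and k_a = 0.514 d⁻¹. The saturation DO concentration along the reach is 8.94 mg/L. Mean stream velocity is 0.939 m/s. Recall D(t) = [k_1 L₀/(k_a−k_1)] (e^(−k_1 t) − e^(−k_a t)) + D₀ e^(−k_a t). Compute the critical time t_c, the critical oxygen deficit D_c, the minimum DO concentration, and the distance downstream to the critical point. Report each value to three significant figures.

With k_a/k_1 = 1.150 and 1 − D₀(k_a−k_1)/(k_1 L₀) = 0.9398,
t_c = ln(1.150 × 0.9398) / (0.514 − 0.447) = ln(1.081) / 0.06700 = 0.07761/0.06700 = 1.158 d.
D_c = (k_1/k_a) L₀ e^(−k_1 t_c) = (0.447/0.514) × 9.84 × e^(−0.447×1.158) = 0.8696 × 9.84 × 0.5958 = 5.099 mg/L.
Minimum DO = C_s − D_c = 8.94 − 5.099 = 3.841 mg/L.
x_c = v t_c = 0.939 m/s × 1.158 d × 86400 s/d = 93980 m ≈ 94.0 km.

t_c ≈ 1.16 d; D_c ≈ 5.10 mg/L; min DO ≈ 3.84 mg/L; x_c ≈ 94.0 km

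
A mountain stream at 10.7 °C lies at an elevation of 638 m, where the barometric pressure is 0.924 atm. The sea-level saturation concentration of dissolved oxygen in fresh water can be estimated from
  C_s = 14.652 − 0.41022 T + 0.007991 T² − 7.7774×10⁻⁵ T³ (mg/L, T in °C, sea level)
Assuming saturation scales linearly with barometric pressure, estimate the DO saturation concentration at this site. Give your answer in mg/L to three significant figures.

C_s ≈ 10.2 mg/L

At sea level: C_s = 14.652 − 0.41022×10.7 + 0.007991×10.7² − 7.7774×10⁻⁵×10.7³ = 11.08 mg/L.
Pressure correction: C_s' = 11.08 × 0.924 = 10.24 mg/L.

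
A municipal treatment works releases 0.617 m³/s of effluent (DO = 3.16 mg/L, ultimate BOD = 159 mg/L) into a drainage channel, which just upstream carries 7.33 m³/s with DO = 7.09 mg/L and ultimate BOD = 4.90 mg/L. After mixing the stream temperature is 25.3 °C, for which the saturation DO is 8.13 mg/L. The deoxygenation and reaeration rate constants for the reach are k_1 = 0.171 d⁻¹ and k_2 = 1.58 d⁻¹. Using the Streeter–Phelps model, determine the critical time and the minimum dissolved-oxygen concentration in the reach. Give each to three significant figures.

t_c ≈ 0.818 d; minimum DO ≈ 6.54 mg/L

Mixed DO = (7.33×7.09 + 0.617×3.16)/(7.33+0.617) = 53.92/7.947 = 6.785 mg/L.
Mixed L₀ = (7.33×4.90 + 0.617×159)/(7.947) = 134.0/7.947 = 16.86 mg/L.
Initial deficit D₀ = C_s − DO₀ = 8.13 − 6.785 = 1.345 mg/L.
t_c = (1/1.409) ln[(1.58/0.171)(1 − 1.345×1.409/(0.171×16.86))] = 0.7097 × ln(3.167) = 0.8182 d.
D_c = (0.171/1.58) × 16.86 × e^(−0.171×0.8182) = 0.1082 × 16.86 × 0.8694 = 1.587 mg/L.
Minimum DO = 8.13 − 1.587 = 6.543 mg/L.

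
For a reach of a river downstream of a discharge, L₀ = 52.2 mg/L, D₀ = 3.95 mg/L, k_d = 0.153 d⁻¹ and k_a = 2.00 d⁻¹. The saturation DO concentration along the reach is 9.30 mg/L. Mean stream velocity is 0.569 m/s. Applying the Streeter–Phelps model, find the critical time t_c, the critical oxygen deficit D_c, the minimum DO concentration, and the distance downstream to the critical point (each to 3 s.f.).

t_c ≈ 0.0666 d; D_c ≈ 3.95 mg/L; min DO ≈ 5.35 mg/L; x_c ≈ 3.27 km

At the critical point dD/dt = 0, so k_d L₀ e^(−k_d t) = k_a D. Substituting D(t) from the Streeter–Phelps equation and solving for t gives
t_c = ln[(k_a/k_d)(1 − D₀(k_a−k_d)/(k_d L₀))] / (k_a−k_d).
Here k_a−k_d = 1.847 d⁻¹ and 1 − D₀(k_a−k_d)/(k_d L₀) = 1 − 3.95×1.847/(0.153×52.2) = 0.08651, so
t_c = ln(13.07 × 0.08651) / 1.847 = 0.1230 / 1.847 = 0.06660 d.
L(t_c) = L₀ e^(−k_d t_c) = 52.2 × 0.9899 = 51.67 mg/L, and at the critical point k_a D_c = k_d L, so D_c = (0.153/2.00) × 51.67 = 3.953 mg/L.
Minimum DO = C_s − D_c = 9.30 − 3.953 = 5.347 mg/L.
x_c = v t_c = 0.569 m/s × 0.06660 d × 86400 s/d = 3274 m ≈ 3.27 km.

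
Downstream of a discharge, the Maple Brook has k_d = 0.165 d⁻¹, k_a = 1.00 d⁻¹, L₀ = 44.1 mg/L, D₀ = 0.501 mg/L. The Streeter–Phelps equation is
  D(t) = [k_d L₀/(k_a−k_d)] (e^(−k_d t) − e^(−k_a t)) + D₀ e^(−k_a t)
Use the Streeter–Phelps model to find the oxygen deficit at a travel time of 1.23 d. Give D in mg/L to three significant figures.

D ≈ 4.71 mg/L

k_d L₀/(k_a−k_d) = 0.165×44.1/(1.00−0.165) = 7.277/0.8350 = 8.714 mg/L.
e^(−k_d t) = e^(−0.165×1.230) = 0.8163; e^(−k_a t) = e^(−1.00×1.230) = 0.2923.
D = 8.714 × (0.8163 − 0.2923) + 0.501 × 0.2923 = 4.567 + 0.1464 = 4.713 mg/L.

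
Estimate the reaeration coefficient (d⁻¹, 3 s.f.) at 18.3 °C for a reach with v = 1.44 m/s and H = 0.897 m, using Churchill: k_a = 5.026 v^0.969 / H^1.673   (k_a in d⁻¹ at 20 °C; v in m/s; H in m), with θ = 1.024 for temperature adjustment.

k_a ≈ 8.24 d⁻¹

k_a(20) = 5.026 × 1.44^0.969 / 0.897^1.673 = 5.026 × 1.424 / 0.8337 = 8.583 d⁻¹.
k_a(18.3) = 8.583 × 1.024^(18.3−20) = 8.583 × 0.9605 = 8.244 d⁻¹.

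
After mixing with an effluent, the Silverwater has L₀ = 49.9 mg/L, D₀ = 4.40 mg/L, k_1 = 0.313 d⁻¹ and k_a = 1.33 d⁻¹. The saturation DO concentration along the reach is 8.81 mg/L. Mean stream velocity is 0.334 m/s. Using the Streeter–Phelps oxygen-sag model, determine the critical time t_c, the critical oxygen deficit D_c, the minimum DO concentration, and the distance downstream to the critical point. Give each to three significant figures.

At the critical point dD/dt = 0, so k_1 L₀ e^(−k_1 t) = k_a D. Substituting D(t) from the Streeter–Phelps equation and solving for t gives
t_c = ln[(k_a/k_1)(1 − D₀(k_a−k_1)/(k_1 L₀))] / (k_a−k_1).
Here k_a−k_1 = 1.017 d⁻¹ and 1 − D₀(k_a−k_1)/(k_1 L₀) = 1 − 4.40×1.017/(0.313×49.9) = 0.7135, so
t_c = ln(4.249 × 0.7135) / 1.017 = 1.109 / 1.017 = 1.091 d.
D_c = (k_1/k_a) L₀ e^(−k_1 t_c) = (0.313/1.33) × 49.9 × e^(−0.313×1.091) = 0.2353 × 49.9 × 0.7108 = 8.347 mg/L.
Minimum DO = C_s − D_c = 8.81 − 8.347 = 0.4628 mg/L.
x_c = v t_c = 0.334 m/s × 1.091 d × 86400 s/d = 31470 m ≈ 31.5 km.

t_c ≈ 1.09 d; D_c ≈ 8.35 mg/L; min DO ≈ 0.463 mg/L; x_c ≈ 31.5 km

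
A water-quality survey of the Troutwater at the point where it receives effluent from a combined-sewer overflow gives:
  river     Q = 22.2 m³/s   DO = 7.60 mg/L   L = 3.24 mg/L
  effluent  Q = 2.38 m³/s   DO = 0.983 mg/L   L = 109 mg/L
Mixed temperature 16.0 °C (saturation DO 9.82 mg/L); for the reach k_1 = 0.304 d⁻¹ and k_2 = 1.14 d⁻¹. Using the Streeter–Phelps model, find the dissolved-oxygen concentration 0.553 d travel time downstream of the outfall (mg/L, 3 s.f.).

Mixed DO = (22.2×7.60 + 2.38×0.983)/(22.2+2.38) = 171.1/24.58 = 6.959 mg/L.
Mixed L₀ = (22.2×3.24 + 2.38×109)/(24.58) = 331.3/24.58 = 13.48 mg/L.
Initial deficit D₀ = C_s − DO₀ = 9.82 − 6.959 = 2.861 mg/L.
D(0.553) = [0.304×13.48/(1.14−0.304)](e^(−0.304×0.553) − e^(−1.14×0.553)) + 2.861 e^(−1.14×0.553)
= 4.902 × (0.8453 − 0.5324) + 2.861 × 0.5324 = 3.057 mg/L.
DO = 9.82 − 3.057 = 6.763 mg/L.

DO ≈ 6.76 mg/L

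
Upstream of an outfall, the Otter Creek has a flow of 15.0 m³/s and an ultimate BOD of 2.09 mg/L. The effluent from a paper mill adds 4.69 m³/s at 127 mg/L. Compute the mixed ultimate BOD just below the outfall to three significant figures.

31.8 mg/L

Flow-weighted mixing: C = (Q_r C_r + Q_w C_w)/(Q_r + Q_w)
= (15.0×2.09 + 4.69×127)/(15.0 + 4.69) = 627.0/19.69 = 31.84 mg/L.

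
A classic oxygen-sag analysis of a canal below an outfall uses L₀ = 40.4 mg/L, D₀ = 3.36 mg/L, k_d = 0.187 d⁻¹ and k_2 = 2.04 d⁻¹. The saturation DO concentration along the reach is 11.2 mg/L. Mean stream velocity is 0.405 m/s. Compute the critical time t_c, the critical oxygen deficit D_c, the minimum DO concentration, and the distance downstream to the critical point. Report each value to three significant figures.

t_c = [1/(k_2−k_d)] ln[(k_2/k_d)(1 − D₀(k_2−k_d)/(k_d L₀))]
= [1/(2.04−0.187)] ln[(2.04/0.187)(1 − 3.36×1.853/(0.187×40.4))]
= (1/1.853) ln[10.91 × 0.1759] = 0.5397 × ln(1.919) = 0.5397 × 0.6516 = 0.3517 d.
D_c = (k_d/k_2) L₀ e^(−k_d t_c) = (0.187/2.04) × 40.4 × e^(−0.187×0.3517) = 0.09167 × 40.4 × 0.9364 = 3.468 mg/L.
Minimum DO = C_s − D_c = 11.2 − 3.468 = 7.732 mg/L.
x_c = v t_c = 0.405 m/s × 0.3517 d × 86400 s/d = 12310 m ≈ 12.3 km.

t_c ≈ 0.352 d; D_c ≈ 3.47 mg/L; min DO ≈ 7.73 mg/L; x_c ≈ 12.3 km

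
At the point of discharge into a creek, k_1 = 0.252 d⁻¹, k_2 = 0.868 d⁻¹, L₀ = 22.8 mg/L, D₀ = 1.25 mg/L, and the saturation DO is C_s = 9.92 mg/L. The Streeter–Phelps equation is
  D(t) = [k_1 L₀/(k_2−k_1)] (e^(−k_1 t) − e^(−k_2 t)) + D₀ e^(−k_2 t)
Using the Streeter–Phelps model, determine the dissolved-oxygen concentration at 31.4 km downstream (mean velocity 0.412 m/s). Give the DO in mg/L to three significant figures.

DO ≈ 6.21 mg/L

Travel time t = x/v = 31.4 km / (0.412 m/s) = 31400 m / 0.412 m/s = 76210 s = 0.8821 d.
k_1 L₀/(k_2−k_1) = 0.252×22.8/(0.868−0.252) = 5.746/0.6160 = 9.327 mg/L.
e^(−k_1 t) = e^(−0.252×0.8821) = 0.8007; e^(−k_2 t) = e^(−0.868×0.8821) = 0.4650.
D = 9.327 × (0.8007 − 0.4650) + 1.25 × 0.4650 = 3.131 + 0.5813 = 3.712 mg/L.
DO = C_s − D = 9.92 − 3.712 = 6.208 mg/L.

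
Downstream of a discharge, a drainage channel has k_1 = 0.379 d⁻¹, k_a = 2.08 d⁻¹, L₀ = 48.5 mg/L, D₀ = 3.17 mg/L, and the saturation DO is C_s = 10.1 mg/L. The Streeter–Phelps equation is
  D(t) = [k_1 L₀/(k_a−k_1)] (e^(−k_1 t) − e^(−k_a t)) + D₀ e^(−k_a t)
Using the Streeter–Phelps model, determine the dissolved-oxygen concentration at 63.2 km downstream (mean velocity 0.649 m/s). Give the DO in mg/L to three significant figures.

Travel time t = x/v = 63.2 km / (0.649 m/s) = 63200 m / 0.649 m/s = 97380 s = 1.127 d.
k_1 L₀/(k_a−k_1) = 0.379×48.5/(2.08−0.379) = 18.38/1.701 = 10.81 mg/L.
e^(−k_1 t) = e^(−0.379×1.127) = 0.6524; e^(−k_a t) = e^(−2.08×1.127) = 0.09591.
D = 10.81 × (0.6524 − 0.09591) + 3.17 × 0.09591 = 6.013 + 0.3040 = 6.317 mg/L.
DO = C_s − D = 10.1 − 6.317 = 3.783 mg/L.

DO ≈ 3.78 mg/L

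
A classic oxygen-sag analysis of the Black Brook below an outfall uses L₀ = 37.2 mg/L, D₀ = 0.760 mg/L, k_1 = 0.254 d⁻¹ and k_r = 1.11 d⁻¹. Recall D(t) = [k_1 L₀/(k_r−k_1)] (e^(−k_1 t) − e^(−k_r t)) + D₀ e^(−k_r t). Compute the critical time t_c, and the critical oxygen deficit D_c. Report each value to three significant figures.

t_c ≈ 1.64 d; D_c ≈ 5.61 mg/L

t_c = [1/(k_r−k_1)] ln[(k_r/k_1)(1 − D₀(k_r−k_1)/(k_1 L₀))]
= [1/(1.11−0.254)] ln[(1.11/0.254)(1 − 0.760×0.8560/(0.254×37.2))]
= (1/0.8560) ln[4.370 × 0.9311] = 1.168 × ln(4.069) = 1.168 × 1.403 = 1.640 d.
L(t_c) = L₀ e^(−k_1 t_c) = 37.2 × 0.6594 = 24.53 mg/L, and at the critical point k_r D_c = k_1 L, so D_c = (0.254/1.11) × 24.53 = 5.613 mg/L.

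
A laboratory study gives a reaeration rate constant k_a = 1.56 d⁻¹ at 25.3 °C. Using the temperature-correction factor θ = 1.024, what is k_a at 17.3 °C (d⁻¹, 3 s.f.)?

k_a ≈ 1.29 d⁻¹

k_a(T₂) = k_a(T₁) · θ^(T₂−T₁) = 1.56 × 1.024^(17.3−25.3)
= 1.56 × 1.024^-8.00 = 1.56 × 0.8272 = 1.290 d⁻¹.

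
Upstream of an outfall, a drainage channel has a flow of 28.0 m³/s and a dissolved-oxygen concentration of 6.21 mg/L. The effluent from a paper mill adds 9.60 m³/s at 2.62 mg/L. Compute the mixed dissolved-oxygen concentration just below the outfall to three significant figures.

Flow-weighted mixing: C = (Q_r C_r + Q_w C_w)/(Q_r + Q_w)
= (28.0×6.21 + 9.60×2.62)/(28.0 + 9.60) = 199.0/37.60 = 5.293 mg/L.

5.29 mg/L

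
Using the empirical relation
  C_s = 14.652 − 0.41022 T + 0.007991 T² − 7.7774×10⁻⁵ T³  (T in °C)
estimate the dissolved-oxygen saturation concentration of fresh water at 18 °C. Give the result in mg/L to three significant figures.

C_s = 14.652 − 0.41022×18 + 0.007991×18² − 7.7774×10⁻⁵×18³ = 9.404 mg/L.

C_s ≈ 9.40 mg/L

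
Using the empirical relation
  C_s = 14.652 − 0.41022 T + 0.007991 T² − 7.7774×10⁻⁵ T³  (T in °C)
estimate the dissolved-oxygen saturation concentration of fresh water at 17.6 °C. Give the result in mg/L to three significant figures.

C_s ≈ 9.48 mg/L

C_s = 14.652 − 0.41022×17.6 + 0.007991×17.6² − 7.7774×10⁻⁵×17.6³ = 9.483 mg/L.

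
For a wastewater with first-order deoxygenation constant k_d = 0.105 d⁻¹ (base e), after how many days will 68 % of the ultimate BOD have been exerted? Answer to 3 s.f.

y/L₀ = 1 − e^(−k_d t) = 0.68 ⇒ e^(−k_d t) = 0.320
t = −ln(0.320) / 0.105 = 1.139 / 0.105 = 10.85 d.

t ≈ 10.9 d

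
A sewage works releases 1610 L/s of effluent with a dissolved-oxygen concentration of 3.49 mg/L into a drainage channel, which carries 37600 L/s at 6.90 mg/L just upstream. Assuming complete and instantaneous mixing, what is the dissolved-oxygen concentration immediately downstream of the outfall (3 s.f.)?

Flow-weighted mixing: C = (Q_r C_r + Q_w C_w)/(Q_r + Q_w)
= (37600×6.90 + 1610×3.49)/(37600 + 1610) = 265100/39210 = 6.760 mg/L.

6.76 mg/L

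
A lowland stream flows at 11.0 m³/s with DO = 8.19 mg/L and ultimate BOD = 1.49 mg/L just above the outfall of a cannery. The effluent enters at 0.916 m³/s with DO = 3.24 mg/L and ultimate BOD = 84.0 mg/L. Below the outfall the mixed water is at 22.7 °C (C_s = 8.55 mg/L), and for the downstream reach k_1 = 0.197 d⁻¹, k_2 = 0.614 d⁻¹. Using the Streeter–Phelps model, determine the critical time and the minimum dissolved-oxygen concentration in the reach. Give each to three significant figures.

t_c ≈ 2.19 d; minimum DO ≈ 6.92 mg/L

Mixed DO = (11.0×8.19 + 0.916×3.24)/(11.0+0.916) = 93.06/11.92 = 7.809 mg/L.
Mixed L₀ = (11.0×1.49 + 0.916×84.0)/(11.92) = 93.33/11.92 = 7.833 mg/L.
Initial deficit D₀ = C_s − DO₀ = 8.55 − 7.809 = 0.7405 mg/L.
t_c = (1/0.4170) ln[(0.614/0.197)(1 − 0.7405×0.4170/(0.197×7.833))] = 2.398 × ln(2.493) = 2.191 d.
D_c = (0.197/0.614) × 7.833 × e^(−0.197×2.191) = 0.3208 × 7.833 × 0.6495 = 1.632 mg/L.
Minimum DO = 8.55 − 1.632 = 6.918 mg/L.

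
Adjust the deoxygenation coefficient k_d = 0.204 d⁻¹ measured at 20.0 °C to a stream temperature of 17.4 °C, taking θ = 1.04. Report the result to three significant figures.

k_d ≈ 0.184 d⁻¹

k_d(T₂) = k_d(T₁) · θ^(T₂−T₁) = 0.204 × 1.04^(17.4−20.0)
= 0.204 × 1.04^-2.60 = 0.204 × 0.9031 = 0.1842 d⁻¹.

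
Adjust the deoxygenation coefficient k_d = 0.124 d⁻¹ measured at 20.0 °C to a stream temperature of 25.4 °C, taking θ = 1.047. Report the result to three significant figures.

k_d(T₂) = k_d(T₁) · θ^(T₂−T₁) = 0.124 × 1.047^(25.4−20.0)
= 0.124 × 1.047^5.40 = 0.124 × 1.281 = 0.1589 d⁻¹.

k_d ≈ 0.159 d⁻¹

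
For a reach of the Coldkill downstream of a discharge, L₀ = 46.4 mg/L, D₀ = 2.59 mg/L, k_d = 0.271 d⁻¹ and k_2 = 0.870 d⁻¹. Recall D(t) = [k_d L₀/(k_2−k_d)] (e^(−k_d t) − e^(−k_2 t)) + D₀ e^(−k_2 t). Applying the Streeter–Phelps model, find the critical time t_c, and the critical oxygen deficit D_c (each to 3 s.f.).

With k_2/k_d = 3.210 and 1 − D₀(k_2−k_d)/(k_d L₀) = 0.8766,
t_c = ln(3.210 × 0.8766) / (0.870 − 0.271) = ln(2.814) / 0.5990 = 1.035/0.5990 = 1.727 d.
D_c = (k_d/k_2) L₀ e^(−k_d t_c) = (0.271/0.870) × 46.4 × e^(−0.271×1.727) = 0.3115 × 46.4 × 0.6262 = 9.050 mg/L.

t_c ≈ 1.73 d; D_c ≈ 9.05 mg/L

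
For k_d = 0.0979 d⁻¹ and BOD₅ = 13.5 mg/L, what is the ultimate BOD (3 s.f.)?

BOD₅ = L₀(1 − e^(−5k_d)) ⇒ L₀ = BOD₅ / (1 − e^(−5×0.0979))
= 13.5 / (1 − 0.6129) = 13.5 / 0.3871 = 34.88 mg/L.

L₀ ≈ 34.9 mg/L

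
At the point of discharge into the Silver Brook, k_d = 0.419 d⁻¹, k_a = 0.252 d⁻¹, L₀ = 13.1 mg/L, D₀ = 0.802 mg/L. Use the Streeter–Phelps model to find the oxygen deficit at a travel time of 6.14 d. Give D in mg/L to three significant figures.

D ≈ 4.66 mg/L

k_d L₀/(k_a−k_d) = 0.419×13.1/(0.252−0.419) = 5.489/-0.1670 = -32.87 mg/L.
e^(−k_d t) = e^(−0.419×6.140) = 0.07633; e^(−k_a t) = e^(−0.252×6.140) = 0.2128.
D = -32.87 × (0.07633 − 0.2128) + 0.802 × 0.2128 = 4.486 + 0.1707 = 4.657 mg/L.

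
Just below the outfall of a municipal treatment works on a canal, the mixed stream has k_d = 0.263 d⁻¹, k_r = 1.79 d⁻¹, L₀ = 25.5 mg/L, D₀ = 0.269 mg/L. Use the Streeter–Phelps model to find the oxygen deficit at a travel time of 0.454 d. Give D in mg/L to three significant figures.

D ≈ 2.07 mg/L

k_d L₀/(k_r−k_d) = 0.263×25.5/(1.79−0.263) = 6.707/1.527 = 4.392 mg/L.
e^(−k_d t) = e^(−0.263×0.4540) = 0.8875; e^(−k_r t) = e^(−1.79×0.4540) = 0.4437.
D = 4.392 × (0.8875 − 0.4437) + 0.269 × 0.4437 = 1.949 + 0.1193 = 2.068 mg/L.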